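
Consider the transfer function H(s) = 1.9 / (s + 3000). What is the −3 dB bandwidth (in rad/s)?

For a single-pole low-pass, the −3 dB point is at the pole: ω = 3000 rad/s.

3000 rad/s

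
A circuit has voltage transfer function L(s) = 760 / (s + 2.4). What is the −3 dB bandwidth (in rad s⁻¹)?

For a single-pole low-pass, the −3 dB point is at the pole: ω = 2.4 rad s⁻¹.

2.4 rad s⁻¹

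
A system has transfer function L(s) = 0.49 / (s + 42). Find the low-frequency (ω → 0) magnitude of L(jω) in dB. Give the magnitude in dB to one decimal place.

-38.7 dB

L(0) = 0.49 / 42 = 0.011667
20 log₁₀(0.011667) = -38.66 dB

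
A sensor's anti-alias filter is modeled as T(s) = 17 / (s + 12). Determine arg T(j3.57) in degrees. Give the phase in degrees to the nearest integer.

∠(j3.57 + 12) = arctan(3.57/12) = 16.57°
∠T(j3.57) = −16.57° = -16.57°

-17°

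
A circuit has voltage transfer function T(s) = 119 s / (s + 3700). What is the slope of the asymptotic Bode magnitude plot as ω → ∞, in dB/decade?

With 1 zero and 1 pole, the high-frequency asymptotic slope is 20 × (1 − 1) = 0 dB/decade.

0 dB/decade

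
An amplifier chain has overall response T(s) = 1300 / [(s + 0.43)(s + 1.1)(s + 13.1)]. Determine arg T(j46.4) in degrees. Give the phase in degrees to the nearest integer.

∠(j46.4 + 0.43) = arctan(46.4/0.43) = 89.47°
∠(j46.4 + 1.1) = arctan(46.4/1.1) = 88.64°
∠(j46.4 + 13.1) = arctan(46.4/13.1) = 74.23°
∠T(j46.4) = − (89.47° + 88.64° + 74.23°) = -252.35°

-252°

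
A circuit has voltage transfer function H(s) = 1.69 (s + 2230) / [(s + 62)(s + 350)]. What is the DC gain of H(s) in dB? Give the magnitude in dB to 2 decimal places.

H(0) = 1.69 × 2230 / (62 × 350) = 0.17367
20 log₁₀(0.17367) = -15.205 dB

-15.21 dB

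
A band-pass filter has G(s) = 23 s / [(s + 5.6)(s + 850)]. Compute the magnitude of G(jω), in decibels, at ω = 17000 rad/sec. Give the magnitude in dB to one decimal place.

-57.4 dB

|j17000| = 1.7e+04
|j17000 + 5.6| = √(17000² + 5.6²) = 1.7e+04
|j17000 + 850| = √(17000² + 850²) = 1.702e+04
|G(j17000)| = 23 × 1.7e+04 / (1.7e+04 × 1.702e+04) = 0.0013513
20 log₁₀(0.0013513) = -57.39 dB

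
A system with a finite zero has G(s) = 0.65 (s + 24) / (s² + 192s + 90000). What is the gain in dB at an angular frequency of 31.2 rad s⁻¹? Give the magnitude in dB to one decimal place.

|j31.2 + 24| = √(31.2² + 24²) = 39.36
|(j31.2)² + 192(j31.2) + 90000| = |89027 + j5990.4| = 8.923e+04
|G(j31.2)| = 0.65 × 39.36 / 8.923e+04 = 0.00028675
20 log₁₀(0.00028675) = -70.85 dB

-70.8 dB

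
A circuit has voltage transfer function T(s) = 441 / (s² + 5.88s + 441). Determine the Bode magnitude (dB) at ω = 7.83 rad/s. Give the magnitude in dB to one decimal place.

|(j7.83)² + 5.88(j7.83) + 441| = |379.69 + j46.04| = 382.5
|T(j7.83)| = 441 / 382.5 = 1.153
20 log₁₀(1.153) = 1.24 dB

1.2 dB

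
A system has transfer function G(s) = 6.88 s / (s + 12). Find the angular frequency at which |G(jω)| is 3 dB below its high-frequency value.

For a single-pole high-pass, the −3 dB point is at the pole: ω = 12 rad/sec.

12 rad/sec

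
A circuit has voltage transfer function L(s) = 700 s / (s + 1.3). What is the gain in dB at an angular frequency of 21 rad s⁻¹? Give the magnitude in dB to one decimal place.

|j21| = 21
|j21 + 1.3| = √(21² + 1.3²) = 21.04
|L(j21)| = 700 × 21 / 21.04 = 698.66
20 log₁₀(698.66) = 56.89 dB

56.9 dB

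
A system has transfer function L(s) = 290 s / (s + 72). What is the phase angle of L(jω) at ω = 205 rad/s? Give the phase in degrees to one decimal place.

19.4°

∠(j205) = 90.00°
∠(j205 + 72) = arctan(205/72) = 70.65°
∠L(j205) = 90.00° − 70.65° = 19.35°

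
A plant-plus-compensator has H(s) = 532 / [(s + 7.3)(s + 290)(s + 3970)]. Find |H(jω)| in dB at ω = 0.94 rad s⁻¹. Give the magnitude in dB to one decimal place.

|j0.94 + 7.3| = √(0.94² + 7.3²) = 7.36
|j0.94 + 290| = √(0.94² + 290²) = 290
|j0.94 + 3970| = √(0.94² + 3970²) = 3970
|H(j0.94)| = 532 / (7.36 × 290 × 3970) = 6.2781e-05
20 log₁₀(6.2781e-05) = -84.04 dB

-84.0 dB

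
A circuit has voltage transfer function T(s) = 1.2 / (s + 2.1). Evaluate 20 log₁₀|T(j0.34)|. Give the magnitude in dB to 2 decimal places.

|j0.34 + 2.1| = √(0.34² + 2.1²) = 2.127
|T(j0.34)| = 1.2 / 2.127 = 0.56408
20 log₁₀(0.56408) = -4.973 dB

-4.97 dB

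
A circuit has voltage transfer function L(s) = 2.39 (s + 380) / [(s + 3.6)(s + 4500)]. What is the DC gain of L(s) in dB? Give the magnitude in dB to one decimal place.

-25.0 dB

L(0) = 2.39 × 380 / (3.6 × 4500) = 0.056062
20 log₁₀(0.056062) = -25.03 dB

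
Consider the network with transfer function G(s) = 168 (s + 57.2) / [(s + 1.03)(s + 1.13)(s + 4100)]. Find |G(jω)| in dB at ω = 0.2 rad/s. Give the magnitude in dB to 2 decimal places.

|j0.2 + 57.2| = √(0.2² + 57.2²) = 57.2
|j0.2 + 1.03| = √(0.2² + 1.03²) = 1.049
|j0.2 + 1.13| = √(0.2² + 1.13²) = 1.148
|j0.2 + 4100| = √(0.2² + 4100²) = 4100
|G(j0.2)| = 168 × 57.2 / (1.049 × 1.148 × 4100) = 1.9466
20 log₁₀(1.9466) = 5.785 dB

5.79 dB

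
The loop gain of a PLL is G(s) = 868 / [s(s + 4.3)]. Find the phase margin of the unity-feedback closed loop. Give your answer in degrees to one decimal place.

8.3°

Gain crossover: |G(jω)| = 1 at ω ≈ 29.3 rad/s.
∠G(j29.3) = −90° − arctan(29.3/4.3) ≈ -171.65°
PM = 180° + (-171.65°) = 8.35°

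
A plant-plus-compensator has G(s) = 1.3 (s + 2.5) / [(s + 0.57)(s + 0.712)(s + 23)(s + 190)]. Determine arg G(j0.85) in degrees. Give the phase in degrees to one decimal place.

∠(j0.85 + 2.5) = arctan(0.85/2.5) = 18.78°
∠(j0.85 + 0.57) = arctan(0.85/0.57) = 56.15°
∠(j0.85 + 0.712) = arctan(0.85/0.712) = 50.05°
∠(j0.85 + 23) = arctan(0.85/23) = 2.12°
∠(j0.85 + 190) = arctan(0.85/190) = 0.26°
∠G(j0.85) = 18.78° − (56.15° + 50.05° + 2.12° + 0.26°) = -89.80°

-89.8°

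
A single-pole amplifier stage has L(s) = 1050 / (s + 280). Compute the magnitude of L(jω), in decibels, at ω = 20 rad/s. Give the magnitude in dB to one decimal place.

|j20 + 280| = √(20² + 280²) = 280.7
|L(j20)| = 1050 / 280.7 = 3.7405
20 log₁₀(3.7405) = 11.46 dB

11.5 dB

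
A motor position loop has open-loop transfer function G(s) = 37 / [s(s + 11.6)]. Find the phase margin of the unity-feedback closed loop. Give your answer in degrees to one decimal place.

Gain crossover: |G(jω)| = 1 at ω ≈ 3.08 rad s⁻¹.
∠G(j3.08) = −90° − arctan(3.08/11.6) ≈ -104.88°
PM = 180° + (-104.88°) = 75.12°

75.1°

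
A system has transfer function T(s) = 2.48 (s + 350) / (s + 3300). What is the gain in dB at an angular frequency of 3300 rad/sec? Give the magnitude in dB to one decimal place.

4.9 dB

|j3300 + 350| = √(3300² + 350²) = 3319
|j3300 + 3300| = √(3300² + 3300²) = 4667
|T(j3300)| = 2.48 × 3319 / 4667 = 1.7635
20 log₁₀(1.7635) = 4.93 dB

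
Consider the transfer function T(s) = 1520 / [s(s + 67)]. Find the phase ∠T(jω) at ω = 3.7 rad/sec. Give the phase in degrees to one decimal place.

∠(j3.7 + 67) = arctan(3.7/67) = 3.16°
∠(j3.7) = 90.00°
∠T(j3.7) = − (3.16° + 90.00°) = -93.16°

-93.2 deg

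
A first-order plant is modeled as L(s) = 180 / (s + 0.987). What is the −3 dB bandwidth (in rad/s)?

For a single-pole low-pass, the −3 dB point is at the pole: ω = 0.987 rad/s.

0.987 rad/s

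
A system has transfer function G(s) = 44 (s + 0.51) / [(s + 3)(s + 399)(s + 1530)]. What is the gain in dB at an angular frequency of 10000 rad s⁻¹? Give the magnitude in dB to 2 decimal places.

|j10000 + 0.51| = √(10000² + 0.51²) = 1e+04
|j10000 + 3| = √(10000² + 3²) = 1e+04
|j10000 + 399| = √(10000² + 399²) = 1.001e+04
|j10000 + 1530| = √(10000² + 1530²) = 1.012e+04
|G(j10000)| = 44 × 1e+04 / (1e+04 × 1.001e+04 × 1.012e+04) = 4.3459e-07
20 log₁₀(4.3459e-07) = -127.238 dB

-127.24 dB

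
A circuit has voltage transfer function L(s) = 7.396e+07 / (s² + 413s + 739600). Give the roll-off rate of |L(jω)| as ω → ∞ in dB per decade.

-40 dB/decade

With 0 zeros and 2 poles, the high-frequency asymptotic slope is 20 × (0 − 2) = -40 dB/decade.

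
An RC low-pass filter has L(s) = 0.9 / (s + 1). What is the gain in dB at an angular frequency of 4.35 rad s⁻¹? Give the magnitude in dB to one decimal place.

|j4.35 + 1| = √(4.35² + 1²) = 4.463
|L(j4.35)| = 0.9 / 4.463 = 0.20164
20 log₁₀(0.20164) = -13.91 dB

-13.9 dB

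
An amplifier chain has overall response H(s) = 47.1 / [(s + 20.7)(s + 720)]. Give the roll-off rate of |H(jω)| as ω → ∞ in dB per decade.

-40 dB/decade

With 0 zeros and 2 poles, the high-frequency asymptotic slope is 20 × (0 − 2) = -40 dB/decade.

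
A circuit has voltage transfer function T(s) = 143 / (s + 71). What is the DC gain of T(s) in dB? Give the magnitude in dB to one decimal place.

T(0) = 143 / 71 = 2.0141
20 log₁₀(2.0141) = 6.08 dB

6.1 dB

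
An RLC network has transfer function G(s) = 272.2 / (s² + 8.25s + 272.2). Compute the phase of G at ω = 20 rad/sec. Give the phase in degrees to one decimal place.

-127.8 deg

∠[(j20)² + 8.25(j20) + 272.2] = ∠[-127.8 + j165] = 127.76°
∠G(j20) = −127.76° = -127.76°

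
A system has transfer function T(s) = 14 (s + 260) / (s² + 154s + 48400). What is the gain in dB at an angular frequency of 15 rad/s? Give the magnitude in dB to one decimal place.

|j15 + 260| = √(15² + 260²) = 260.4
|(j15)² + 154(j15) + 48400| = |48175 + j2310| = 4.823e+04
|T(j15)| = 14 × 260.4 / 4.823e+04 = 0.075597
20 log₁₀(0.075597) = -22.43 dB

-22.4 dB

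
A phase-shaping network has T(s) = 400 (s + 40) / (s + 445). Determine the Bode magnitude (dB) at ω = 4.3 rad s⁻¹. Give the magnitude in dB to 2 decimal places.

|j4.3 + 40| = √(4.3² + 40²) = 40.23
|j4.3 + 445| = √(4.3² + 445²) = 445
|T(j4.3)| = 400 × 40.23 / 445 = 36.161
20 log₁₀(36.161) = 31.165 dB

31.16 dB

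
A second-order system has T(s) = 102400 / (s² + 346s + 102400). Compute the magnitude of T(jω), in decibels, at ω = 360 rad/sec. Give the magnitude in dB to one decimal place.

|(j360)² + 346(j360) + 102400| = |-27200 + j1.2456e+05| = 1.275e+05
|T(j360)| = 102400 / 1.275e+05 = 0.80317
20 log₁₀(0.80317) = -1.90 dB

-1.9 dB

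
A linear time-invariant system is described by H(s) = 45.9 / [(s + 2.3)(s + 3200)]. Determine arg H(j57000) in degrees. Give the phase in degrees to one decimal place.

∠(j57000 + 2.3) = arctan(57000/2.3) = 90.00°
∠(j57000 + 3200) = arctan(57000/3200) = 86.79°
∠H(j57000) = − (90.00° + 86.79°) = -176.78°

-176.8°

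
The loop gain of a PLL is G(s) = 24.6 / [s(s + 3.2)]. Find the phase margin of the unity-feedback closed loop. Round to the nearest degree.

36°

Gain crossover: |G(jω)| = 1 at ω ≈ 4.47 rad/s.
∠G(j4.47) = −90° − arctan(4.47/3.2) ≈ -144.42°
PM = 180° + (-144.42°) = 35.58°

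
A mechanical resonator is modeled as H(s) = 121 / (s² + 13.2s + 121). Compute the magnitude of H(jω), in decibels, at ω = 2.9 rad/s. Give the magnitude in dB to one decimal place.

|(j2.9)² + 13.2(j2.9) + 121| = |112.59 + j38.28| = 118.9
|H(j2.9)| = 121 / 118.9 = 1.0175
20 log₁₀(1.0175) = 0.15 dB

0.2 dB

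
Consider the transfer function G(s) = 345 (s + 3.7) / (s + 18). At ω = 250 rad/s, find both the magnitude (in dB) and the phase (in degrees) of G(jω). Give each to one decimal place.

|j250 + 3.7| = √(250² + 3.7²) = 250
|j250 + 18| = √(250² + 18²) = 250.6
|G(j250)| = 345 × 250 / 250.6 = 344.15
20 log₁₀(344.15) = 50.73 dB
∠(j250 + 3.7) = arctan(250/3.7) = 89.15°
∠(j250 + 18) = arctan(250/18) = 85.88°
∠G(j250) = 89.15° − 85.88° = 3.27°

|G| = 50.7 dB, ∠G = 3.3 deg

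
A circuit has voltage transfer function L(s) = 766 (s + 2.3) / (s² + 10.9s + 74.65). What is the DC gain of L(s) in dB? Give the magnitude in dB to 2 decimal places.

L(0) = 766 × 2.3 / 74.65 = 23.601
20 log₁₀(23.601) = 27.459 dB

27.46 dB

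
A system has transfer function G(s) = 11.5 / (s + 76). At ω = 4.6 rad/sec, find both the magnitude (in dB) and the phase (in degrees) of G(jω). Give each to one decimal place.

|G| = -16.4 dB, ∠G = -3.5°

|j4.6 + 76| = √(4.6² + 76²) = 76.14
|G(j4.6)| = 11.5 / 76.14 = 0.15104
20 log₁₀(0.15104) = -16.42 dB
∠(j4.6 + 76) = arctan(4.6/76) = 3.46°
∠G(j4.6) = −3.46° = -3.46°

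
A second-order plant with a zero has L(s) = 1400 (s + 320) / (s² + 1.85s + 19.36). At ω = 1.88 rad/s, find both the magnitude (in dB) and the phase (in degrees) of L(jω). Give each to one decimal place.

|L| = 88.8 dB, ∠L = -12.1°

|j1.88 + 320| = √(1.88² + 320²) = 320
|(j1.88)² + 1.85(j1.88) + 19.36| = |15.826 + j3.478| = 16.2
|L(j1.88)| = 1400 × 320 / 16.2 = 27649
20 log₁₀(27649) = 88.83 dB
∠(j1.88 + 320) = arctan(1.88/320) = 0.34°
∠[(j1.88)² + 1.85(j1.88) + 19.36] = ∠[15.826 + j3.478] = 12.39°
∠L(j1.88) = 0.34° − 12.39° = -12.06°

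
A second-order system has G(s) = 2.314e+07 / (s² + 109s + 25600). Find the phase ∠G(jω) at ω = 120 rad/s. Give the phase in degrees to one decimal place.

-49.4°

∠[(j120)² + 109(j120) + 25600] = ∠[11200 + j13080] = 49.43°
∠G(j120) = −49.43° = -49.43°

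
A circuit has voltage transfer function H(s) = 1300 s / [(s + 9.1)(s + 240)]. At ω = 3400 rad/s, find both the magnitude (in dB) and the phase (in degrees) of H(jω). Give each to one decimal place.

|j3400| = 3400
|j3400 + 9.1| = √(3400² + 9.1²) = 3400
|j3400 + 240| = √(3400² + 240²) = 3408
|H(j3400)| = 1300 × 3400 / (3400 × 3408) = 0.3814
20 log₁₀(0.3814) = -8.37 dB
∠(j3400) = 90.00°
∠(j3400 + 9.1) = arctan(3400/9.1) = 89.85°
∠(j3400 + 240) = arctan(3400/240) = 85.96°
∠H(j3400) = 90.00° − (89.85° + 85.96°) = -85.81°

|H| = -8.4 dB, ∠H = -85.8°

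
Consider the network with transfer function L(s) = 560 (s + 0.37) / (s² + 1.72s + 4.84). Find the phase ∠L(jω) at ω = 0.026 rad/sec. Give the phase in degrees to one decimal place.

∠(j0.026 + 0.37) = arctan(0.026/0.37) = 4.02°
∠[(j0.026)² + 1.72(j0.026) + 4.84] = ∠[4.8393 + j0.04472] = 0.53°
∠L(j0.026) = 4.02° − 0.53° = 3.49°

3.5°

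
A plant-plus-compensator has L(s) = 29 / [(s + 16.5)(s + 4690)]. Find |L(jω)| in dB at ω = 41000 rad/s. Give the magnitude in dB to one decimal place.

-155.3 dB

|j41000 + 16.5| = √(41000² + 16.5²) = 4.1e+04
|j41000 + 4690| = √(41000² + 4690²) = 4.127e+04
|L(j41000)| = 29 / (4.1e+04 × 4.127e+04) = 1.714e-08
20 log₁₀(1.714e-08) = -155.32 dB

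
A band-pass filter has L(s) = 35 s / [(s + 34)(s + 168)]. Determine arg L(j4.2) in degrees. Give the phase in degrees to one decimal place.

81.5°

∠(j4.2) = 90.00°
∠(j4.2 + 34) = arctan(4.2/34) = 7.04°
∠(j4.2 + 168) = arctan(4.2/168) = 1.43°
∠L(j4.2) = 90.00° − (7.04° + 1.43°) = 81.53°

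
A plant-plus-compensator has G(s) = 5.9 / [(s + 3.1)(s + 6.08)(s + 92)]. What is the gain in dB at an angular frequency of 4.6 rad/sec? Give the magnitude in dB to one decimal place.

-56.4 dB

|j4.6 + 3.1| = √(4.6² + 3.1²) = 5.547
|j4.6 + 6.08| = √(4.6² + 6.08²) = 7.624
|j4.6 + 92| = √(4.6² + 92²) = 92.11
|G(j4.6)| = 5.9 / (5.547 × 7.624 × 92.11) = 0.0015145
20 log₁₀(0.0015145) = -56.39 dB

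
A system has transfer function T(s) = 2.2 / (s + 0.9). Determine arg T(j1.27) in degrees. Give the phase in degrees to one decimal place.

-54.7°

∠(j1.27 + 0.9) = arctan(1.27/0.9) = 54.68°
∠T(j1.27) = −54.68° = -54.68°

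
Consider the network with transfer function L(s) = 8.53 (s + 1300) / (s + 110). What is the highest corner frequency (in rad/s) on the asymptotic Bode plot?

Break frequencies occur at each pole and zero magnitude: 110 rad/s, 1300 rad/s.
The highest is 1300 rad/s.

1300 rad/s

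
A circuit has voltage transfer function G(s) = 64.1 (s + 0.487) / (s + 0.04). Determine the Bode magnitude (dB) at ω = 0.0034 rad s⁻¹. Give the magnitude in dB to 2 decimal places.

|j0.0034 + 0.487| = √(0.0034² + 0.487²) = 0.487
|j0.0034 + 0.04| = √(0.0034² + 0.04²) = 0.04014
|G(j0.0034)| = 64.1 × 0.487 / 0.04014 = 777.63
20 log₁₀(777.63) = 57.815 dB

57.82 dB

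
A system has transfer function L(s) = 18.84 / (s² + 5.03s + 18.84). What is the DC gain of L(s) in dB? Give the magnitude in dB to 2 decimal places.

L(0) = 18.84 / 18.84 = 1
20 log₁₀(1) = 0.000 dB

0.00 dB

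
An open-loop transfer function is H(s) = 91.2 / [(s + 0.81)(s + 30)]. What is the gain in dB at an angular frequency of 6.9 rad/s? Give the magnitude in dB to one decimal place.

-7.4 dB

|j6.9 + 0.81| = √(6.9² + 0.81²) = 6.947
|j6.9 + 30| = √(6.9² + 30²) = 30.78
|H(j6.9)| = 91.2 / (6.947 × 30.78) = 0.42644
20 log₁₀(0.42644) = -7.40 dB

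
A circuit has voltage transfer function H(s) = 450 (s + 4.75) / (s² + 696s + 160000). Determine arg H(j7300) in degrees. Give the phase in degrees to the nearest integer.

-85°

∠(j7300 + 4.75) = arctan(7300/4.75) = 89.96°
∠[(j7300)² + 696(j7300) + 160000] = ∠[-5.313e+07 + j5.0808e+06] = 174.54°
∠H(j7300) = 89.96° − 174.54° = -84.57°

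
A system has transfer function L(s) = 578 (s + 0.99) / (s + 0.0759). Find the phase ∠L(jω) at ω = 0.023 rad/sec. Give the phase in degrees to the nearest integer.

-16°

∠(j0.023 + 0.99) = arctan(0.023/0.99) = 1.33°
∠(j0.023 + 0.0759) = arctan(0.023/0.0759) = 16.86°
∠L(j0.023) = 1.33° − 16.86° = -15.53°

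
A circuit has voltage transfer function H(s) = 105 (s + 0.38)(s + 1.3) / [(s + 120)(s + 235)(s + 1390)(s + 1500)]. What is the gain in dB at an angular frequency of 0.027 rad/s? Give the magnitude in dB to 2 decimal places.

-181.07 dB

|j0.027 + 0.38| = √(0.027² + 0.38²) = 0.381
|j0.027 + 1.3| = √(0.027² + 1.3²) = 1.3
|j0.027 + 120| = √(0.027² + 120²) = 120
|j0.027 + 235| = √(0.027² + 235²) = 235
|j0.027 + 1390| = √(0.027² + 1390²) = 1390
|j0.027 + 1500| = √(0.027² + 1500²) = 1500
|H(j0.027)| = 105 × 0.381 × 1.3 / (120 × 235 × 1390 × 1500) = 8.846e-10
20 log₁₀(8.846e-10) = -181.065 dB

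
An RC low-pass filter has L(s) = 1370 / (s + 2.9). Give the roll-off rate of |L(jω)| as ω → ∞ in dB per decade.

-20 dB/decade

With 0 zeros and 1 pole, the high-frequency asymptotic slope is 20 × (0 − 1) = -20 dB/decade.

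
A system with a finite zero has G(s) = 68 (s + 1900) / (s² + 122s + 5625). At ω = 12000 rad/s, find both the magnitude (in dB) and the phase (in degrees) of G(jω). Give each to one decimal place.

|j12000 + 1900| = √(12000² + 1900²) = 1.215e+04
|(j12000)² + 122(j12000) + 5625| = |-1.4399e+08 + j1.464e+06| = 1.44e+08
|G(j12000)| = 68 × 1.215e+04 / 1.44e+08 = 0.0057372
20 log₁₀(0.0057372) = -44.83 dB
∠(j12000 + 1900) = arctan(12000/1900) = 81.00°
∠[(j12000)² + 122(j12000) + 5625] = ∠[-1.4399e+08 + j1.464e+06] = 179.42°
∠G(j12000) = 81.00° − 179.42° = -98.41°

|G| = -44.8 dB, ∠G = -98.4°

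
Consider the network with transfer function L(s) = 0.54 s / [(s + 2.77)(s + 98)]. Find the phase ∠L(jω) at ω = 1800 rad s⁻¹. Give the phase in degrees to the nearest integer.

∠(j1800) = 90.00°
∠(j1800 + 2.77) = arctan(1800/2.77) = 89.91°
∠(j1800 + 98) = arctan(1800/98) = 86.88°
∠L(j1800) = 90.00° − (89.91° + 86.88°) = -86.80°

-87 deg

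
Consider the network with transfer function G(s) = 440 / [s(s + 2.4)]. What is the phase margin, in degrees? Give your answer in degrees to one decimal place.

Gain crossover: |G(jω)| = 1 at ω ≈ 20.9 rad/s.
∠G(j20.9) = −90° − arctan(20.9/2.4) ≈ -173.45°
PM = 180° + (-173.45°) = 6.55°

6.5°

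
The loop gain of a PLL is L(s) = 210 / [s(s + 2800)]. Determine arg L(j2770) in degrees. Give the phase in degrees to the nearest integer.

∠(j2770 + 2800) = arctan(2770/2800) = 44.69°
∠(j2770) = 90.00°
∠L(j2770) = − (44.69° + 90.00°) = -134.69°

-135°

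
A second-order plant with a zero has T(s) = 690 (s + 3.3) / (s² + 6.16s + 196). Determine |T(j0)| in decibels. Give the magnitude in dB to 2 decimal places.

21.30 dB

T(0) = 690 × 3.3 / 196 = 11.617
20 log₁₀(11.617) = 21.302 dB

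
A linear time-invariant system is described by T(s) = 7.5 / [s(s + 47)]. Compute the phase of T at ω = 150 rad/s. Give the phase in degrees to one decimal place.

∠(j150 + 47) = arctan(150/47) = 72.60°
∠(j150) = 90.00°
∠T(j150) = − (72.60° + 90.00°) = -162.60°

-162.6°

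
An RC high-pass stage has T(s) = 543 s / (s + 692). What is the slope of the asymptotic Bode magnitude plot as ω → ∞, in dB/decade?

With 1 zero and 1 pole, the high-frequency asymptotic slope is 20 × (1 − 1) = 0 dB/decade.

0 dB/decade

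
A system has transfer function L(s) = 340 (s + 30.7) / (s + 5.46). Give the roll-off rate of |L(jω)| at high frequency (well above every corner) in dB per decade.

0 dB/decade

With 1 zero and 1 pole, the high-frequency asymptotic slope is 20 × (1 − 1) = 0 dB/decade.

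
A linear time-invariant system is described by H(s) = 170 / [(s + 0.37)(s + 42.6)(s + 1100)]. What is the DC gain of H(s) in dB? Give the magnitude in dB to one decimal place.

H(0) = 170 / (0.37 × 42.6 × 1100) = 0.0098049
20 log₁₀(0.0098049) = -40.17 dB

-40.2 dB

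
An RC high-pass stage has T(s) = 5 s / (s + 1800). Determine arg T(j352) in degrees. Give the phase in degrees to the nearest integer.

∠(j352) = 90.00°
∠(j352 + 1800) = arctan(352/1800) = 11.06°
∠T(j352) = 90.00° − 11.06° = 78.94°

79°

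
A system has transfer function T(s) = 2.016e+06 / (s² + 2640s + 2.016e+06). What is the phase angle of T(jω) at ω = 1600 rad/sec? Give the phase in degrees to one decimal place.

-97.3 deg

∠[(j1600)² + 2640(j1600) + 2.016e+06] = ∠[-5.44e+05 + j4.224e+06] = 97.34°
∠T(j1600) = −97.34° = -97.34°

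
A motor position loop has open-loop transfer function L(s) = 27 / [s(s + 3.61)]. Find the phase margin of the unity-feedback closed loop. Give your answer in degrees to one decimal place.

Gain crossover: |L(jω)| = 1 at ω ≈ 4.61 rad s⁻¹.
∠L(j4.61) = −90° − arctan(4.61/3.61) ≈ -141.94°
PM = 180° + (-141.94°) = 38.06°

38.1 deg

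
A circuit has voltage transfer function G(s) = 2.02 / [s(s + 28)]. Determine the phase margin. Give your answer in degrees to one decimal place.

Gain crossover: |G(jω)| = 1 at ω ≈ 0.0721 rad s⁻¹.
∠G(j0.0721) = −90° − arctan(0.0721/28) ≈ -90.15°
PM = 180° + (-90.15°) = 89.85°

89.9°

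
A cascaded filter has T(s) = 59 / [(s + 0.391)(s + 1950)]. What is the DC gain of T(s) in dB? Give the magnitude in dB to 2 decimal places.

-22.23 dB

T(0) = 59 / (0.391 × 1950) = 0.077382
20 log₁₀(0.077382) = -22.227 dB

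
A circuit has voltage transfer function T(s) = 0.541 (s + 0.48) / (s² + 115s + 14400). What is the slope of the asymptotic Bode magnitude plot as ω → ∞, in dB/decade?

With 1 zero and 2 poles, the high-frequency asymptotic slope is 20 × (1 − 2) = -20 dB/decade.

-20 dB/decade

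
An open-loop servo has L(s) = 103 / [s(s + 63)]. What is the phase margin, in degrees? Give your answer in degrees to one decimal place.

88.5°

Gain crossover: |L(jω)| = 1 at ω ≈ 1.63 rad/sec.
∠L(j1.63) = −90° − arctan(1.63/63) ≈ -91.49°
PM = 180° + (-91.49°) = 88.51°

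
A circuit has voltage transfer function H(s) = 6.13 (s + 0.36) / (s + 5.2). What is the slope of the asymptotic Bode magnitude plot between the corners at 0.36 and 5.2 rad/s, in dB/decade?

In this band the factors already past their corner are: zero at 0.36; net slope = 20 dB/decade.

20 dB/decade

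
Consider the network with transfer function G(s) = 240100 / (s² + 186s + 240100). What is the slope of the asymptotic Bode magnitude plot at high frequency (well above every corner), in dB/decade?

With 0 zeros and 2 poles, the high-frequency asymptotic slope is 20 × (0 − 2) = -40 dB/decade.

-40 dB/decade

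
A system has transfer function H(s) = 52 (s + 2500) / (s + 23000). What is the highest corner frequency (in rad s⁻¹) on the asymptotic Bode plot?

23000 rad s⁻¹

Break frequencies occur at each pole and zero magnitude: 2500 rad s⁻¹, 23000 rad s⁻¹.
The highest is 23000 rad s⁻¹.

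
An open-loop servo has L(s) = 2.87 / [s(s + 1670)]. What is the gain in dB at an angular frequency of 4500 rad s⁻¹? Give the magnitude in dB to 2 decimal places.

|j4500 + 1670| = √(4500² + 1670²) = 4800
|j4500| = 4500
|L(j4500)| = 2.87 / (4800 × 4500) = 1.3287e-07
20 log₁₀(1.3287e-07) = -137.531 dB

-137.53 dB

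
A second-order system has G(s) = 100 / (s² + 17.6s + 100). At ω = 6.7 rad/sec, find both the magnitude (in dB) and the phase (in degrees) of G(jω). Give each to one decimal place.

|G| = -2.3 dB, ∠G = -65.0°

|(j6.7)² + 17.6(j6.7) + 100| = |55.11 + j117.92| = 130.2
|G(j6.7)| = 100 / 130.2 = 0.76827
20 log₁₀(0.76827) = -2.29 dB
∠[(j6.7)² + 17.6(j6.7) + 100] = ∠[55.11 + j117.92] = 64.95°
∠G(j6.7) = −64.95° = -64.95°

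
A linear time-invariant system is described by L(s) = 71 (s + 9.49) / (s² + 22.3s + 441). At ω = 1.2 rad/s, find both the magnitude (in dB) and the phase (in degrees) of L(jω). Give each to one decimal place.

|j1.2 + 9.49| = √(1.2² + 9.49²) = 9.566
|(j1.2)² + 22.3(j1.2) + 441| = |439.56 + j26.76| = 440.4
|L(j1.2)| = 71 × 9.566 / 440.4 = 1.5422
20 log₁₀(1.5422) = 3.76 dB
∠(j1.2 + 9.49) = arctan(1.2/9.49) = 7.21°
∠[(j1.2)² + 22.3(j1.2) + 441] = ∠[439.56 + j26.76] = 3.48°
∠L(j1.2) = 7.21° − 3.48° = 3.72°

|L| = 3.8 dB, ∠L = 3.7°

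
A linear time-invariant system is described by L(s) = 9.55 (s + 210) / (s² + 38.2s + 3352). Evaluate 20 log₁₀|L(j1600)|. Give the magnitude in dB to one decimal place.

|j1600 + 210| = √(1600² + 210²) = 1614
|(j1600)² + 38.2(j1600) + 3352| = |-2.5566e+06 + j61120| = 2.557e+06
|L(j1600)| = 9.55 × 1614 / 2.557e+06 = 0.0060261
20 log₁₀(0.0060261) = -44.40 dB

-44.4 dB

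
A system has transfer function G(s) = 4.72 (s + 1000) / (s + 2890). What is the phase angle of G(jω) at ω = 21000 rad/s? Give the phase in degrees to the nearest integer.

5°

∠(j21000 + 1000) = arctan(21000/1000) = 87.27°
∠(j21000 + 2890) = arctan(21000/2890) = 82.16°
∠G(j21000) = 87.27° − 82.16° = 5.11°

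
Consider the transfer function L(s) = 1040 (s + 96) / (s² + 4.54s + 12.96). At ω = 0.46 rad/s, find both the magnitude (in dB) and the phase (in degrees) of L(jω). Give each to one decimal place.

|L| = 77.8 dB, ∠L = -9.0 deg

|j0.46 + 96| = √(0.46² + 96²) = 96
|(j0.46)² + 4.54(j0.46) + 12.96| = |12.748 + j2.0884| = 12.92
|L(j0.46)| = 1040 × 96 / 12.92 = 7728.6
20 log₁₀(7728.6) = 77.76 dB
∠(j0.46 + 96) = arctan(0.46/96) = 0.27°
∠[(j0.46)² + 4.54(j0.46) + 12.96] = ∠[12.748 + j2.0884] = 9.30°
∠L(j0.46) = 0.27° − 9.30° = -9.03°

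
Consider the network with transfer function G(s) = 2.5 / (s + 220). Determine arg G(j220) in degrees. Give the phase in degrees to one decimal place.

-45.0°

∠(j220 + 220) = arctan(220/220) = 45.00°
∠G(j220) = −45.00° = -45.00°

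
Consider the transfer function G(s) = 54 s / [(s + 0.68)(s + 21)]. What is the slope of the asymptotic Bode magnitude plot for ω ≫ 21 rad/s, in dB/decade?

With 1 zero and 2 poles, the high-frequency asymptotic slope is 20 × (1 − 2) = -20 dB/decade.

-20 dB/decade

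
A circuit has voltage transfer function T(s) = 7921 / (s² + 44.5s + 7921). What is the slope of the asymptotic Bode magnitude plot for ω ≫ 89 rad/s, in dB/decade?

With 0 zeros and 2 poles, the high-frequency asymptotic slope is 20 × (0 − 2) = -40 dB/decade.

-40 dB/decade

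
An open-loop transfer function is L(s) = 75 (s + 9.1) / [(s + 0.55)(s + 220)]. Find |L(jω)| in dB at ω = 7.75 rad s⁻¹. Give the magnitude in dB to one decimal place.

-5.6 dB

|j7.75 + 9.1| = √(7.75² + 9.1²) = 11.95
|j7.75 + 0.55| = √(7.75² + 0.55²) = 7.769
|j7.75 + 220| = √(7.75² + 220²) = 220.1
|L(j7.75)| = 75 × 11.95 / (7.769 × 220.1) = 0.52414
20 log₁₀(0.52414) = -5.61 dB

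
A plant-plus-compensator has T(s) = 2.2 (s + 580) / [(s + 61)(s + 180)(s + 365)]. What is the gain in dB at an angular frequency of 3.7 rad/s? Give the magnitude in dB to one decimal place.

-70.0 dB

|j3.7 + 580| = √(3.7² + 580²) = 580
|j3.7 + 61| = √(3.7² + 61²) = 61.11
|j3.7 + 180| = √(3.7² + 180²) = 180
|j3.7 + 365| = √(3.7² + 365²) = 365
|T(j3.7)| = 2.2 × 580 / (61.11 × 180 × 365) = 0.00031773
20 log₁₀(0.00031773) = -69.96 dB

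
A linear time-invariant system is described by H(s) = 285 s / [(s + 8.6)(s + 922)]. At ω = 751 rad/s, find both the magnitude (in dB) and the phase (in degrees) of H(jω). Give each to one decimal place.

|j751| = 751
|j751 + 8.6| = √(751² + 8.6²) = 751
|j751 + 922| = √(751² + 922²) = 1189
|H(j751)| = 285 × 751 / (751 × 1189) = 0.23965
20 log₁₀(0.23965) = -12.41 dB
∠(j751) = 90.00°
∠(j751 + 8.6) = arctan(751/8.6) = 89.34°
∠(j751 + 922) = arctan(751/922) = 39.16°
∠H(j751) = 90.00° − (89.34° + 39.16°) = -38.51°

|H| = -12.4 dB, ∠H = -38.5°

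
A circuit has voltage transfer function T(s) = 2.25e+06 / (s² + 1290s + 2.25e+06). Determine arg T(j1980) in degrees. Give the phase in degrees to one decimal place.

∠[(j1980)² + 1290(j1980) + 2.25e+06] = ∠[-1.6704e+06 + j2.5542e+06] = 123.18°
∠T(j1980) = −123.18° = -123.18°

-123.2°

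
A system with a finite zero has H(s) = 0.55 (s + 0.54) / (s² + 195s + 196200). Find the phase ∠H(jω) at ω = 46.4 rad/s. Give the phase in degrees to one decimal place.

∠(j46.4 + 0.54) = arctan(46.4/0.54) = 89.33°
∠[(j46.4)² + 195(j46.4) + 196200] = ∠[1.9405e+05 + j9048] = 2.67°
∠H(j46.4) = 89.33° − 2.67° = 86.66°

86.7 deg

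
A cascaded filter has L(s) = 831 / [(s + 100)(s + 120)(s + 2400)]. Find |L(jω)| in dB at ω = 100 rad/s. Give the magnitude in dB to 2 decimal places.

|j100 + 100| = √(100² + 100²) = 141.4
|j100 + 120| = √(100² + 120²) = 156.2
|j100 + 2400| = √(100² + 2400²) = 2402
|L(j100)| = 831 / (141.4 × 156.2 × 2402) = 1.566e-05
20 log₁₀(1.566e-05) = -96.104 dB

-96.10 dB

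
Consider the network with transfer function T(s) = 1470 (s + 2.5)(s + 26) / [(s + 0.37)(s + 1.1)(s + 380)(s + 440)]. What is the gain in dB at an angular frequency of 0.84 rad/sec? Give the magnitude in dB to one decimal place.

-6.5 dB

|j0.84 + 2.5| = √(0.84² + 2.5²) = 2.637
|j0.84 + 26| = √(0.84² + 26²) = 26.01
|j0.84 + 0.37| = √(0.84² + 0.37²) = 0.9179
|j0.84 + 1.1| = √(0.84² + 1.1²) = 1.384
|j0.84 + 380| = √(0.84² + 380²) = 380
|j0.84 + 440| = √(0.84² + 440²) = 440
|T(j0.84)| = 1470 × 2.637 × 26.01 / (0.9179 × 1.384 × 380 × 440) = 0.4748
20 log₁₀(0.4748) = -6.47 dB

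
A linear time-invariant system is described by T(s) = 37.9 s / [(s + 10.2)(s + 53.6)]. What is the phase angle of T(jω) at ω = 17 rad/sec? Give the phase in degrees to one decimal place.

∠(j17) = 90.00°
∠(j17 + 10.2) = arctan(17/10.2) = 59.04°
∠(j17 + 53.6) = arctan(17/53.6) = 17.60°
∠T(j17) = 90.00° − (59.04° + 17.60°) = 13.37°

13.4 deg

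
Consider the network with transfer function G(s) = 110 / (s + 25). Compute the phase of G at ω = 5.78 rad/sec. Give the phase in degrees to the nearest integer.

-13°

∠(j5.78 + 25) = arctan(5.78/25) = 13.02°
∠G(j5.78) = −13.02° = -13.02°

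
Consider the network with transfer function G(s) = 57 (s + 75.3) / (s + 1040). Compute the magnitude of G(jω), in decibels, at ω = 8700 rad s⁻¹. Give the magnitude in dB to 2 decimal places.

35.06 dB

|j8700 + 75.3| = √(8700² + 75.3²) = 8700
|j8700 + 1040| = √(8700² + 1040²) = 8762
|G(j8700)| = 57 × 8700 / 8762 = 56.599
20 log₁₀(56.599) = 35.056 dB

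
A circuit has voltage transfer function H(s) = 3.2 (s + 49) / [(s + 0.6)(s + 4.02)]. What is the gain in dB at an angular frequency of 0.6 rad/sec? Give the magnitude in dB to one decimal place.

33.2 dB

|j0.6 + 49| = √(0.6² + 49²) = 49
|j0.6 + 0.6| = √(0.6² + 0.6²) = 0.8485
|j0.6 + 4.02| = √(0.6² + 4.02²) = 4.065
|H(j0.6)| = 3.2 × 49 / (0.8485 × 4.065) = 45.468
20 log₁₀(45.468) = 33.15 dB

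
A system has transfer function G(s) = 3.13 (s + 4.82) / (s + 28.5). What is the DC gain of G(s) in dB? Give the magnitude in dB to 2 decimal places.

G(0) = 3.13 × 4.82 / 28.5 = 0.52935
20 log₁₀(0.52935) = -5.525 dB

-5.53 dB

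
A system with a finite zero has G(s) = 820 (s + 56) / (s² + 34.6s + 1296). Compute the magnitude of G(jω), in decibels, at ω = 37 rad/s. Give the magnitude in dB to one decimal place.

|j37 + 56| = √(37² + 56²) = 67.12
|(j37)² + 34.6(j37) + 1296| = |-73 + j1280.2| = 1282
|G(j37)| = 820 × 67.12 / 1282 = 42.922
20 log₁₀(42.922) = 32.65 dB

32.7 dB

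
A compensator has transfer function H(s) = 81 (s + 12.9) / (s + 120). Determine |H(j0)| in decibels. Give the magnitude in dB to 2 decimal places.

H(0) = 81 × 12.9 / 120 = 8.7075
20 log₁₀(8.7075) = 18.798 dB

18.80 dB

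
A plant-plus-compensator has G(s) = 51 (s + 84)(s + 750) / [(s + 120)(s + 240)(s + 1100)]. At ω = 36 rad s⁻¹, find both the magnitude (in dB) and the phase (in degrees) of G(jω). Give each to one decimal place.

|j36 + 84| = √(36² + 84²) = 91.39
|j36 + 750| = √(36² + 750²) = 750.9
|j36 + 120| = √(36² + 120²) = 125.3
|j36 + 240| = √(36² + 240²) = 242.7
|j36 + 1100| = √(36² + 1100²) = 1101
|G(j36)| = 51 × 91.39 × 750.9 / (125.3 × 242.7 × 1101) = 0.10458
20 log₁₀(0.10458) = -19.61 dB
∠(j36 + 84) = arctan(36/84) = 23.20°
∠(j36 + 750) = arctan(36/750) = 2.75°
∠(j36 + 120) = arctan(36/120) = 16.70°
∠(j36 + 240) = arctan(36/240) = 8.53°
∠(j36 + 1100) = arctan(36/1100) = 1.87°
∠G(j36) = 23.20° + 2.75° − (16.70° + 8.53° + 1.87°) = -1.16°

|G| = -19.6 dB, ∠G = -1.2°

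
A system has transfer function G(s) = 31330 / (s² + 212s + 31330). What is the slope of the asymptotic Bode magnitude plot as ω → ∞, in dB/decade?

-40 dB/decade

With 0 zeros and 2 poles, the high-frequency asymptotic slope is 20 × (0 − 2) = -40 dB/decade.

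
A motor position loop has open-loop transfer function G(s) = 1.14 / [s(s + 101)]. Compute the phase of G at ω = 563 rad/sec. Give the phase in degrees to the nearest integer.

∠(j563 + 101) = arctan(563/101) = 79.83°
∠(j563) = 90.00°
∠G(j563) = − (79.83° + 90.00°) = -169.83°

-170°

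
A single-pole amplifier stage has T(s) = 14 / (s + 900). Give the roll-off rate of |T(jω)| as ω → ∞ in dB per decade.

-20 dB/decade

With 0 zeros and 1 pole, the high-frequency asymptotic slope is 20 × (0 − 1) = -20 dB/decade.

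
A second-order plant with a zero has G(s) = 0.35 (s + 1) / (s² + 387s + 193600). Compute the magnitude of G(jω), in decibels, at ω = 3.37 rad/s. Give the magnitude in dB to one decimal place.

-103.9 dB

|j3.37 + 1| = √(3.37² + 1²) = 3.515
|(j3.37)² + 387(j3.37) + 193600| = |1.9359e+05 + j1304.2| = 1.936e+05
|G(j3.37)| = 0.35 × 3.515 / 1.936e+05 = 6.3553e-06
20 log₁₀(6.3553e-06) = -103.94 dB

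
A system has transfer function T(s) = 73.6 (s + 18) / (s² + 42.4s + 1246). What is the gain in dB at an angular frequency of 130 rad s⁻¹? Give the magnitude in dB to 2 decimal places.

-4.70 dB

|j130 + 18| = √(130² + 18²) = 131.2
|(j130)² + 42.4(j130) + 1246| = |-15654 + j5512| = 1.66e+04
|T(j130)| = 73.6 × 131.2 / 1.66e+04 = 0.58202
20 log₁₀(0.58202) = -4.701 dB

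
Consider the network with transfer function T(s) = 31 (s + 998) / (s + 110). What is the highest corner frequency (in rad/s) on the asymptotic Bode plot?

998 rad/s

Break frequencies occur at each pole and zero magnitude: 110 rad/s, 998 rad/s.
The highest is 998 rad/s.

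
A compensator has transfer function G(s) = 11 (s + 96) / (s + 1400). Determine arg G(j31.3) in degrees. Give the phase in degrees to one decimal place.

∠(j31.3 + 96) = arctan(31.3/96) = 18.06°
∠(j31.3 + 1400) = arctan(31.3/1400) = 1.28°
∠G(j31.3) = 18.06° − 1.28° = 16.78°

16.8°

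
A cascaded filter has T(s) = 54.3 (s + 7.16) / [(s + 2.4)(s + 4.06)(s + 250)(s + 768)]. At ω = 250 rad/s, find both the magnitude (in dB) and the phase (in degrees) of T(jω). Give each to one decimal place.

|T| = -122.4 dB, ∠T = -153.2°

|j250 + 7.16| = √(250² + 7.16²) = 250.1
|j250 + 2.4| = √(250² + 2.4²) = 250
|j250 + 4.06| = √(250² + 4.06²) = 250
|j250 + 250| = √(250² + 250²) = 353.6
|j250 + 768| = √(250² + 768²) = 807.7
|T(j250)| = 54.3 × 250.1 / (250 × 250 × 353.6 × 807.7) = 7.6081e-07
20 log₁₀(7.6081e-07) = -122.37 dB
∠(j250 + 7.16) = arctan(250/7.16) = 88.36°
∠(j250 + 2.4) = arctan(250/2.4) = 89.45°
∠(j250 + 4.06) = arctan(250/4.06) = 89.07°
∠(j250 + 250) = arctan(250/250) = 45.00°
∠(j250 + 768) = arctan(250/768) = 18.03°
∠T(j250) = 88.36° − (89.45° + 89.07° + 45.00° + 18.03°) = -153.19°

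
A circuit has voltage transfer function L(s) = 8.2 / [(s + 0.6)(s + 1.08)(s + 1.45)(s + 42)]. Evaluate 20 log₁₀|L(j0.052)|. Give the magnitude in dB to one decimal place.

-13.7 dB

|j0.052 + 0.6| = √(0.052² + 0.6²) = 0.6022
|j0.052 + 1.08| = √(0.052² + 1.08²) = 1.081
|j0.052 + 1.45| = √(0.052² + 1.45²) = 1.451
|j0.052 + 42| = √(0.052² + 42²) = 42
|L(j0.052)| = 8.2 / (0.6022 × 1.081 × 1.451 × 42) = 0.20664
20 log₁₀(0.20664) = -13.70 dB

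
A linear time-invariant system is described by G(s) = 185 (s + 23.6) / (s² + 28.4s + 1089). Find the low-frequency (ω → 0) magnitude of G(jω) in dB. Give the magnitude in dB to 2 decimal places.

G(0) = 185 × 23.6 / 1089 = 4.0092
20 log₁₀(4.0092) = 12.061 dB

12.06 dB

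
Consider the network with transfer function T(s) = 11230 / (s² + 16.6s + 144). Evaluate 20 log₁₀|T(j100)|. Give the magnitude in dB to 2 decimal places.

1.01 dB

|(j100)² + 16.6(j100) + 144| = |-9856 + j1660| = 9995
|T(j100)| = 11230 / 9995 = 1.1236
20 log₁₀(1.1236) = 1.012 dB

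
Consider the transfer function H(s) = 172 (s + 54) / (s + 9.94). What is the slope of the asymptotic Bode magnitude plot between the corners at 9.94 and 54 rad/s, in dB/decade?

In this band the factors already past their corner are: pole at 9.94; net slope = -20 dB/decade.

-20 dB/decade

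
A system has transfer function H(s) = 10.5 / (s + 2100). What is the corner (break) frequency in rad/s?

The single real pole at s = −2100 gives a corner at ω = 2100 rad/s.

2100 rad/s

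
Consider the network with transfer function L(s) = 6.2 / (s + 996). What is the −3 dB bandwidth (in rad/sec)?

For a single-pole low-pass, the −3 dB point is at the pole: ω = 996 rad/sec.

996 rad/sec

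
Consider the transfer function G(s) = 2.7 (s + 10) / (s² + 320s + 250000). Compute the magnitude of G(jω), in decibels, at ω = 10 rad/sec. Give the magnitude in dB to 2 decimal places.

-76.32 dB

|j10 + 10| = √(10² + 10²) = 14.14
|(j10)² + 320(j10) + 250000| = |2.499e+05 + j3200| = 2.499e+05
|G(j10)| = 2.7 × 14.14 / 2.499e+05 = 0.00015278
20 log₁₀(0.00015278) = -76.318 dB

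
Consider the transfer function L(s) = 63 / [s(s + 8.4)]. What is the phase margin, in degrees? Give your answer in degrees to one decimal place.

54.1°

Gain crossover: |L(jω)| = 1 at ω ≈ 6.08 rad/sec.
∠L(j6.08) = −90° − arctan(6.08/8.4) ≈ -125.88°
PM = 180° + (-125.88°) = 54.12°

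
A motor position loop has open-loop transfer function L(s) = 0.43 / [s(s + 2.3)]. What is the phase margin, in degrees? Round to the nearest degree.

Gain crossover: |L(jω)| = 1 at ω ≈ 0.186 rad/s.
∠L(j0.186) = −90° − arctan(0.186/2.3) ≈ -94.63°
PM = 180° + (-94.63°) = 85.37°

85 deg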